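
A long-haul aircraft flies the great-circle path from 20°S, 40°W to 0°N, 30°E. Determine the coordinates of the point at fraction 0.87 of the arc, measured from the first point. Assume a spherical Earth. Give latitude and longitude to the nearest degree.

≈ 3°S, 21°E

Write both endpoints as unit vectors p₁, p₂ with components (cos φ cos λ, cos φ sin λ, sin φ).
The central angle between the endpoints is δ = arccos(p₁·p₂) ≈ 1.244 rad (71.3°).
Interpolate at f = 0.87 with slerp weights a = sin((1−f)δ)/sin δ ≈ 0.170, b = sin(fδ)/sin δ ≈ 0.932.
p = a·p₁ + b·p₂ ≈ (0.930, 0.363, -0.058); φ = arcsin(p_z) ≈ -3.33°, λ = atan2(p_y, p_x) ≈ 21.35°.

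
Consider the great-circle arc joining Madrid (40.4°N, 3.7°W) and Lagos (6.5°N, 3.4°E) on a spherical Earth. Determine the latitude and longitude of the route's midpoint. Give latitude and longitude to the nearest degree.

≈ 23°N, 0°E

The haversine formula gives a central angle δ ≈ 0.602 rad (34.5°) between the endpoints.
Interpolate at f = 1/2 with slerp weights a = sin((1−f)δ)/sin δ ≈ 0.524, b = sin(fδ)/sin δ ≈ 0.524.
p = a·p₁ + b·p₂ ≈ (0.917, 0.005, 0.399); φ = arcsin(p_z) ≈ 23.49°, λ = atan2(p_y, p_x) ≈ 0.32°.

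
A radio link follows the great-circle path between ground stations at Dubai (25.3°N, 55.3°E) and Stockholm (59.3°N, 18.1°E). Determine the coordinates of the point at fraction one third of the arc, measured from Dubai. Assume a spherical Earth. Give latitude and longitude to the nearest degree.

Convert each endpoint to a unit vector on the sphere (x = cos φ cos λ, y = cos φ sin λ, z = sin φ).
The central angle between the endpoints is δ = arccos(p₁·p₂) ≈ 0.745 rad (42.7°).
Interpolate at f = 1/3 with slerp weights a = sin((1−f)δ)/sin δ ≈ 0.703, b = sin(fδ)/sin δ ≈ 0.363.
p = a·p₁ + b·p₂ ≈ (0.538, 0.580, 0.612); φ = arcsin(p_z) ≈ 37.74°, λ = atan2(p_y, p_x) ≈ 47.16°.

≈ 38°N, 47°E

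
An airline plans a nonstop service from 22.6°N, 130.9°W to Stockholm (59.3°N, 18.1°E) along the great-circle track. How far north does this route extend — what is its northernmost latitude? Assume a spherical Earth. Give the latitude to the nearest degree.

The great circle lies in the plane with unit normal n̂ = (p₁ × p₂)/|p₁ × p₂|.
Here n̂_z ≈ +0.243; the vertex latitude is φ_max = arccos|n̂_z| ≈ 75.9°.
Check via Clairaut: cos φ_max = |cos φ₁| · sin C = cos(22.6°)·sin(15.3°) ≈ 0.243, again giving ≈ 75.9°.

≈ 76°N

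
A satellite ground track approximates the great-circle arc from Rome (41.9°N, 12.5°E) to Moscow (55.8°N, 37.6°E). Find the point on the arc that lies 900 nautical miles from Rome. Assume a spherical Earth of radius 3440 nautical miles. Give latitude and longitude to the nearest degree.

≈ 52°N, 29°E

The haversine formula gives a central angle δ ≈ 0.373 rad (21.4°) between the endpoints. The total great-circle distance is δ·R ≈ 0.373 × 3440 ≈ 1283 nmi, so the target fraction is f = 900/1283 ≈ 0.701.
Interpolate at f ≈ 0.701 with slerp weights a = sin((1−f)δ)/sin δ ≈ 0.305, b = sin(fδ)/sin δ ≈ 0.710.
p = a·p₁ + b·p₂ ≈ (0.538, 0.293, 0.791); φ = arcsin(p_z) ≈ 52.25°, λ = atan2(p_y, p_x) ≈ 28.55°.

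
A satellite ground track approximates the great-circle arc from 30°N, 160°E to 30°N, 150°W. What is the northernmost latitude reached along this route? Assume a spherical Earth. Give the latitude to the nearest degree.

≈ 32°N

The great circle lies in the plane with unit normal n̂ = (p₁ × p₂)/|p₁ × p₂|.
Here n̂_z ≈ +0.843; the vertex latitude is φ_max = arccos|n̂_z| ≈ 32.5°.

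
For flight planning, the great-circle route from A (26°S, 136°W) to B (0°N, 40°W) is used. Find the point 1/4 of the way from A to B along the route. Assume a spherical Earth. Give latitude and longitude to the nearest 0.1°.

Write both endpoints as unit vectors p₁, p₂ with components (cos φ cos λ, cos φ sin λ, sin φ).
The central angle between the endpoints is δ = arccos(p₁·p₂) ≈ 1.665 rad (95.4°).
Interpolate at f = 1/4 with slerp weights a = sin((1−f)δ)/sin δ ≈ 0.953, b = sin(fδ)/sin δ ≈ 0.406.
p = a·p₁ + b·p₂ ≈ (-0.305, -0.856, -0.418); φ = arcsin(p_z) ≈ -24.69°, λ = atan2(p_y, p_x) ≈ -109.61°.

≈ (24.7°S, 109.6°W)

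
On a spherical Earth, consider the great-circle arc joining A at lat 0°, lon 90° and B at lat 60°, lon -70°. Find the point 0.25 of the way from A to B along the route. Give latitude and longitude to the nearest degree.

≈ lat 29°, lon 84°

Write both endpoints as unit vectors p₁, p₂ with components (cos φ cos λ, cos φ sin λ, sin φ).
The central angle between the endpoints is δ = arccos(p₁·p₂) ≈ 2.060 rad (118.0°).
Interpolate at f = 0.25 with slerp weights a = sin((1−f)δ)/sin δ ≈ 1.132, b = sin(fδ)/sin δ ≈ 0.558.
p = a·p₁ + b·p₂ ≈ (0.095, 0.870, 0.483); φ = arcsin(p_z) ≈ 28.89°, λ = atan2(p_y, p_x) ≈ 83.74°.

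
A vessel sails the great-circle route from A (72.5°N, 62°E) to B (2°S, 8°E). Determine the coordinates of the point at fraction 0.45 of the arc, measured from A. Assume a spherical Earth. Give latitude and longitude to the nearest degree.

Convert each endpoint to a unit vector on the sphere (x = cos φ cos λ, y = cos φ sin λ, z = sin φ).
The central angle between the endpoints is δ = arccos(p₁·p₂) ≈ 1.427 rad (81.8°).
Interpolate at f = 0.45 with slerp weights a = sin((1−f)δ)/sin δ ≈ 0.714, b = sin(fδ)/sin δ ≈ 0.605.
p = a·p₁ + b·p₂ ≈ (0.700, 0.274, 0.660); φ = arcsin(p_z) ≈ 41.29°, λ = atan2(p_y, p_x) ≈ 21.37°.

≈ (41°N, 21°E)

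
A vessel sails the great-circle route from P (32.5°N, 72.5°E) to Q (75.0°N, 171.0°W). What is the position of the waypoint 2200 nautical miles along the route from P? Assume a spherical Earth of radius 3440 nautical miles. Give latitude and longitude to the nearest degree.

Convert each endpoint to a unit vector on the sphere (x = cos φ cos λ, y = cos φ sin λ, z = sin φ).
The central angle between the endpoints is δ = arccos(p₁·p₂) ≈ 1.136 rad (65.1°). The total great-circle distance is δ·R ≈ 1.136 × 3440 ≈ 3906 nmi, so the target fraction is f = 2200/3906 ≈ 0.563.
Interpolate at f ≈ 0.563 with slerp weights a = sin((1−f)δ)/sin δ ≈ 0.525, b = sin(fδ)/sin δ ≈ 0.658.
p = a·p₁ + b·p₂ ≈ (-0.035, 0.396, 0.918); φ = arcsin(p_z) ≈ 66.60°, λ = atan2(p_y, p_x) ≈ 95.08°.

≈ (67°N, 95°E)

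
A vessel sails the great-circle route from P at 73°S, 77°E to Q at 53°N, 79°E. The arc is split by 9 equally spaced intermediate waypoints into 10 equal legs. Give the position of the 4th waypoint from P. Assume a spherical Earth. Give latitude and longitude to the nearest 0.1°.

Write both endpoints as unit vectors p₁, p₂ with components (cos φ cos λ, cos φ sin λ, sin φ).
The central angle between the endpoints is δ = arccos(p₁·p₂) ≈ 2.199 rad (126.0°).
Interpolate at f = 4/10 with slerp weights a = sin((1−f)δ)/sin δ ≈ 1.197, b = sin(fδ)/sin δ ≈ 0.953.
p = a·p₁ + b·p₂ ≈ (0.188, 0.904, -0.384); φ = arcsin(p_z) ≈ -22.60°, λ = atan2(p_y, p_x) ≈ 78.24°.

≈ 22.6°S, 78.2°E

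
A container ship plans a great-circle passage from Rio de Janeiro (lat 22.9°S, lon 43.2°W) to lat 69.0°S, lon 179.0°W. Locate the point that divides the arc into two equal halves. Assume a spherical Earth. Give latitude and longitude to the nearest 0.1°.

≈ lat 61.8°S, lon 63.8°W

Write both endpoints as unit vectors p₁, p₂ with components (cos φ cos λ, cos φ sin λ, sin φ).
The central angle between the endpoints is δ = arccos(p₁·p₂) ≈ 1.444 rad (82.7°).
Interpolate at f = 1/2 with slerp weights a = sin((1−f)δ)/sin δ ≈ 0.666, b = sin(fδ)/sin δ ≈ 0.666.
p = a·p₁ + b·p₂ ≈ (0.209, -0.424, -0.881); φ = arcsin(p_z) ≈ -61.78°, λ = atan2(p_y, p_x) ≈ -63.81°.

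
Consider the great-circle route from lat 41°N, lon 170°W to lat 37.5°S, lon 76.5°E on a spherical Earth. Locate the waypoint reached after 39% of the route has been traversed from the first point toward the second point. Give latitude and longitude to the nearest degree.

≈ lat 13°N, lon 141°E

Write both endpoints as unit vectors p₁, p₂ with components (cos φ cos λ, cos φ sin λ, sin φ).
The central angle between the endpoints is δ = arccos(p₁·p₂) ≈ 2.263 rad (129.7°).
Interpolate at f = 0.39 with slerp weights a = sin((1−f)δ)/sin δ ≈ 1.275, b = sin(fδ)/sin δ ≈ 1.003.
p = a·p₁ + b·p₂ ≈ (-0.762, 0.607, 0.226); φ = arcsin(p_z) ≈ 13.06°, λ = atan2(p_y, p_x) ≈ 141.48°.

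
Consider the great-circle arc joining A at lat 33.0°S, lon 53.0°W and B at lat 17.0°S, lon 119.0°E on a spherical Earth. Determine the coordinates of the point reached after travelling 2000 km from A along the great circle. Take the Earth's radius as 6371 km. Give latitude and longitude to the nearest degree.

≈ lat 51°S, lon 48°W

Convert each endpoint to a unit vector on the sphere (x = cos φ cos λ, y = cos φ sin λ, z = sin φ).
The central angle between the endpoints is δ = arccos(p₁·p₂) ≈ 2.259 rad (129.4°). The total great-circle distance is δ·R ≈ 2.259 × 6371 ≈ 14391 km, so the target fraction is f = 2000/14391 ≈ 0.139.
Interpolate at f ≈ 0.139 with slerp weights a = sin((1−f)δ)/sin δ ≈ 1.205, b = sin(fδ)/sin δ ≈ 0.400.
p = a·p₁ + b·p₂ ≈ (0.423, -0.473, -0.773); φ = arcsin(p_z) ≈ -50.64°, λ = atan2(p_y, p_x) ≈ -48.19°.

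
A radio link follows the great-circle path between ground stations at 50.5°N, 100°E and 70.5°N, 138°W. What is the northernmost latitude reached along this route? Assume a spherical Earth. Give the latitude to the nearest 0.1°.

The great circle lies in the plane with unit normal n̂ = (p₁ × p₂)/|p₁ × p₂|.
Here n̂_z ≈ +0.228; the vertex latitude is φ_max = arccos|n̂_z| ≈ 76.8°.
Check via Clairaut: cos φ_max = |cos φ₁| · sin C = cos(50.5°)·sin(21.0°) ≈ 0.228, again giving ≈ 76.8°.

≈ 76.8°N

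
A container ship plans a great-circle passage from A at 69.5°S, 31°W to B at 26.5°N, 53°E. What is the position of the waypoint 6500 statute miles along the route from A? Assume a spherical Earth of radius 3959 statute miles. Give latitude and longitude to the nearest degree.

Convert each endpoint to a unit vector on the sphere (x = cos φ cos λ, y = cos φ sin λ, z = sin φ).
The central angle between the endpoints is δ = arccos(p₁·p₂) ≈ 1.966 rad (112.7°). The total great-circle distance is δ·R ≈ 1.966 × 3959 ≈ 7784 mi, so the target fraction is f = 6500/7784 ≈ 0.835.
Interpolate at f ≈ 0.835 with slerp weights a = sin((1−f)δ)/sin δ ≈ 0.345, b = sin(fδ)/sin δ ≈ 1.081.
p = a·p₁ + b·p₂ ≈ (0.686, 0.710, 0.159); φ = arcsin(p_z) ≈ 9.14°, λ = atan2(p_y, p_x) ≈ 46.00°.

≈ 9°N, 46°E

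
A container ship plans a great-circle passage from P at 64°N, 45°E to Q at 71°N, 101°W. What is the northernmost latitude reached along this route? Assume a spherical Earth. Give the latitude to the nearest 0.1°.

≈ 83.3°N

The great circle lies in the plane with unit normal n̂ = (p₁ × p₂)/|p₁ × p₂|.
Here n̂_z ≈ -0.117; the vertex latitude is φ_max = arccos|n̂_z| ≈ 83.3°.
Check via Clairaut: cos φ_max = |cos φ₁| · sin C = cos(64.0°)·sin(15.5°) ≈ 0.117, again giving ≈ 83.3°.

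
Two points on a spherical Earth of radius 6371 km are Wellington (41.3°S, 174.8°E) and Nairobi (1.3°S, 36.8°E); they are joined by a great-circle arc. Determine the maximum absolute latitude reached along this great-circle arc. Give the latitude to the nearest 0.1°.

≈ 53.2°S

The great circle lies in the plane with unit normal n̂ = (p₁ × p₂)/|p₁ × p₂|.
Here n̂_z ≈ -0.599; the vertex latitude is φ_max = arccos|n̂_z| ≈ 53.2°.
Check via Clairaut: cos φ_max = |cos φ₁| · sin C = cos(41.3°)·sin(127.2°) ≈ 0.599, again giving ≈ 53.2°.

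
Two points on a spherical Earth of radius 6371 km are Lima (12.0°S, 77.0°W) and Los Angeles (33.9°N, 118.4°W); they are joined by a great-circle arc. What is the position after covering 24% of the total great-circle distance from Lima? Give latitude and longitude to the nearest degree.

≈ (1°S, 86°W)

Write both endpoints as unit vectors p₁, p₂ with components (cos φ cos λ, cos φ sin λ, sin φ).
The central angle between the endpoints is δ = arccos(p₁·p₂) ≈ 1.055 rad (60.5°).
Interpolate at f = 0.24 with slerp weights a = sin((1−f)δ)/sin δ ≈ 0.826, b = sin(fδ)/sin δ ≈ 0.288.
p = a·p₁ + b·p₂ ≈ (0.068, -0.998, -0.011); φ = arcsin(p_z) ≈ -0.64°, λ = atan2(p_y, p_x) ≈ -86.10°.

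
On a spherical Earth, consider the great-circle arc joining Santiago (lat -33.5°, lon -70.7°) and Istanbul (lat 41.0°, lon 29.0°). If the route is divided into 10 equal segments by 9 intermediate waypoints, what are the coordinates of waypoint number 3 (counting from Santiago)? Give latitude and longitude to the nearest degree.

From cos δ = sin φ₁ sin φ₂ + cos φ₁ cos φ₂ cos Δλ, the central angle is δ ≈ 2.058 rad (117.9°).
Interpolate at f = 3/10 with slerp weights a = sin((1−f)δ)/sin δ ≈ 1.122, b = sin(fδ)/sin δ ≈ 0.655.
p = a·p₁ + b·p₂ ≈ (0.742, -0.643, -0.190); φ = arcsin(p_z) ≈ -10.92°, λ = atan2(p_y, p_x) ≈ -40.94°.

≈ lat -11°, lon -41°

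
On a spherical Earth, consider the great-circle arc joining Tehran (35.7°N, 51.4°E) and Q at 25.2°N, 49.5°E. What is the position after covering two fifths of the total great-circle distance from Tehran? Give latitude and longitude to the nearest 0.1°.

The haversine formula gives a central angle δ ≈ 0.185 rad (10.6°) between the endpoints.
Interpolate at f = 2/5 with slerp weights a = sin((1−f)δ)/sin δ ≈ 0.602, b = sin(fδ)/sin δ ≈ 0.402.
p = a·p₁ + b·p₂ ≈ (0.541, 0.659, 0.523); φ = arcsin(p_z) ≈ 31.50°, λ = atan2(p_y, p_x) ≈ 50.59°.

≈ 31.5°N, 50.6°E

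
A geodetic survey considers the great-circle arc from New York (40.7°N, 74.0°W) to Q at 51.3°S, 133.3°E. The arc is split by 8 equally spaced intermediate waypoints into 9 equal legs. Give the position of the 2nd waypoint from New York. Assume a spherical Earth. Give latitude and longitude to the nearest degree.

Convert each endpoint to a unit vector on the sphere (x = cos φ cos λ, y = cos φ sin λ, z = sin φ).
The central angle between the endpoints is δ = arccos(p₁·p₂) ≈ 2.766 rad (158.5°).
Interpolate at f = 2/9 with slerp weights a = sin((1−f)δ)/sin δ ≈ 2.278, b = sin(fδ)/sin δ ≈ 1.570.
p = a·p₁ + b·p₂ ≈ (-0.197, -0.945, 0.260); φ = arcsin(p_z) ≈ 15.05°, λ = atan2(p_y, p_x) ≈ -101.79°.

≈ 15°N, 102°W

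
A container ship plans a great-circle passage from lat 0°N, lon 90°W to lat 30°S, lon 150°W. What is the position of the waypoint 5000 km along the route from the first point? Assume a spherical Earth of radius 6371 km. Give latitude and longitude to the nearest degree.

The haversine formula gives a central angle δ ≈ 1.123 rad (64.3°) between the endpoints. The total great-circle distance is δ·R ≈ 1.123 × 6371 ≈ 7154 km, so the target fraction is f = 5000/7154 ≈ 0.699.
Interpolate at f ≈ 0.699 with slerp weights a = sin((1−f)δ)/sin δ ≈ 0.368, b = sin(fδ)/sin δ ≈ 0.784.
p = a·p₁ + b·p₂ ≈ (-0.588, -0.708, -0.392); φ = arcsin(p_z) ≈ -23.08°, λ = atan2(p_y, p_x) ≈ -129.73°.

≈ lat 23°S, lon 130°W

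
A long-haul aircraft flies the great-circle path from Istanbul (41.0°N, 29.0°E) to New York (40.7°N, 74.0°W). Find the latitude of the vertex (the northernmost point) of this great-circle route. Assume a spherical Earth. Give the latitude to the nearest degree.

The great circle lies in the plane with unit normal n̂ = (p₁ × p₂)/|p₁ × p₂|.
Here n̂_z ≈ -0.584; the vertex latitude is φ_max = arccos|n̂_z| ≈ 54.2°.
Check via Clairaut: cos φ_max = |cos φ₁| · sin C = cos(41.0°)·sin(50.7°) ≈ 0.584, again giving ≈ 54.2°.

≈ 54°N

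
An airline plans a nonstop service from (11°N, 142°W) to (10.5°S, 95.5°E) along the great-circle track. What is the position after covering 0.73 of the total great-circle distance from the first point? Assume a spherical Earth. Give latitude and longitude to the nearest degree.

≈ (5°S, 129°E)

From cos δ = sin φ₁ sin φ₂ + cos φ₁ cos φ₂ cos Δλ, the central angle is δ ≈ 2.157 rad (123.6°).
Interpolate at f = 0.73 with slerp weights a = sin((1−f)δ)/sin δ ≈ 0.660, b = sin(fδ)/sin δ ≈ 1.201.
p = a·p₁ + b·p₂ ≈ (-0.624, 0.776, -0.093); φ = arcsin(p_z) ≈ -5.32°, λ = atan2(p_y, p_x) ≈ 128.81°.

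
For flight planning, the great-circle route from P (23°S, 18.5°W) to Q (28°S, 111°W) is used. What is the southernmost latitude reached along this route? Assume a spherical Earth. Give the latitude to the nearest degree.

The great circle lies in the plane with unit normal n̂ = (p₁ × p₂)/|p₁ × p₂|.
Here n̂_z ≈ -0.821; the vertex latitude is φ_max = arccos|n̂_z| ≈ 34.8°.
Check via Clairaut: cos φ_max = |cos φ₁| · sin C = cos(23.0°)·sin(116.9°) ≈ 0.821, again giving ≈ 34.8°.

≈ 35°S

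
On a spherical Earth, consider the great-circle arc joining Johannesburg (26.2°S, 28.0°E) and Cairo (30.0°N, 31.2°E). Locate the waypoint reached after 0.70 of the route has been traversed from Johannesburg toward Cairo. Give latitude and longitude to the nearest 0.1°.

≈ (13.1°N, 30.2°E)

Convert each endpoint to a unit vector on the sphere (x = cos φ cos λ, y = cos φ sin λ, z = sin φ).
The central angle between the endpoints is δ = arccos(p₁·p₂) ≈ 0.982 rad (56.3°).
Interpolate at f = 0.70 with slerp weights a = sin((1−f)δ)/sin δ ≈ 0.349, b = sin(fδ)/sin δ ≈ 0.763.
p = a·p₁ + b·p₂ ≈ (0.842, 0.489, 0.227); φ = arcsin(p_z) ≈ 13.14°, λ = atan2(p_y, p_x) ≈ 30.17°.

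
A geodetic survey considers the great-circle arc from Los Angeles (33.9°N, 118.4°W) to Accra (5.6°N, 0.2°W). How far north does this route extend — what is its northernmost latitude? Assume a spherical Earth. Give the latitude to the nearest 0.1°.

≈ 39.4°N

The great circle lies in the plane with unit normal n̂ = (p₁ × p₂)/|p₁ × p₂|.
Here n̂_z ≈ +0.773; the vertex latitude is φ_max = arccos|n̂_z| ≈ 39.4°.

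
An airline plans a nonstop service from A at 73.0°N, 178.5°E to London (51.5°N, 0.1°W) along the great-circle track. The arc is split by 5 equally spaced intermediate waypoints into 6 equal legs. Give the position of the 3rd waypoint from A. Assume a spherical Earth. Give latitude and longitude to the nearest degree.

From cos δ = sin φ₁ sin φ₂ + cos φ₁ cos φ₂ cos Δλ, the central angle is δ ≈ 0.969 rad (55.5°).
Interpolate at f = 3/6 with slerp weights a = sin((1−f)δ)/sin δ ≈ 0.565, b = sin(fδ)/sin δ ≈ 0.565.
p = a·p₁ + b·p₂ ≈ (0.187, 0.004, 0.982); φ = arcsin(p_z) ≈ 79.24°, λ = atan2(p_y, p_x) ≈ 1.14°.

≈ 79°N, 1°E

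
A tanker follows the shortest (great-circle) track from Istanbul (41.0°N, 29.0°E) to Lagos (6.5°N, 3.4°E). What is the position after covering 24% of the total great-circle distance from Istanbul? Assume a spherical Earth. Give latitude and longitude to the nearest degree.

The haversine formula gives a central angle δ ≈ 0.722 rad (41.4°) between the endpoints.
Interpolate at f = 0.24 with slerp weights a = sin((1−f)δ)/sin δ ≈ 0.789, b = sin(fδ)/sin δ ≈ 0.261.
p = a·p₁ + b·p₂ ≈ (0.780, 0.304, 0.547); φ = arcsin(p_z) ≈ 33.18°, λ = atan2(p_y, p_x) ≈ 21.31°.

≈ (33°N, 21°E)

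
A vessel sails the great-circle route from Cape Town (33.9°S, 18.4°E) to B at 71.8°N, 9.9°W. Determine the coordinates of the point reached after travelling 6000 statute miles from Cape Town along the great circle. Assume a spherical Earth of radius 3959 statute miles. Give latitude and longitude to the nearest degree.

Write both endpoints as unit vectors p₁, p₂ with components (cos φ cos λ, cos φ sin λ, sin φ).
The central angle between the endpoints is δ = arccos(p₁·p₂) ≈ 1.877 rad (107.6°). The total great-circle distance is δ·R ≈ 1.877 × 3959 ≈ 7432 mi, so the target fraction is f = 6000/7432 ≈ 0.807.
Interpolate at f ≈ 0.807 with slerp weights a = sin((1−f)δ)/sin δ ≈ 0.371, b = sin(fδ)/sin δ ≈ 1.047.
p = a·p₁ + b·p₂ ≈ (0.614, 0.041, 0.788); φ = arcsin(p_z) ≈ 51.99°, λ = atan2(p_y, p_x) ≈ 3.82°.

≈ 52°N, 4°E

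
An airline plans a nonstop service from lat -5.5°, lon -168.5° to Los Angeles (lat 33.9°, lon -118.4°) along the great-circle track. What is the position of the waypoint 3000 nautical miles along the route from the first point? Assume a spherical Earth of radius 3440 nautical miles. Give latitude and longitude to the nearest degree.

Convert each endpoint to a unit vector on the sphere (x = cos φ cos λ, y = cos φ sin λ, z = sin φ).
The central angle between the endpoints is δ = arccos(p₁·p₂) ≈ 1.074 rad (61.5°). The total great-circle distance is δ·R ≈ 1.074 × 3440 ≈ 3695 nmi, so the target fraction is f = 3000/3695 ≈ 0.812.
Interpolate at f ≈ 0.812 with slerp weights a = sin((1−f)δ)/sin δ ≈ 0.228, b = sin(fδ)/sin δ ≈ 0.871.
p = a·p₁ + b·p₂ ≈ (-0.566, -0.681, 0.464); φ = arcsin(p_z) ≈ 27.64°, λ = atan2(p_y, p_x) ≈ -129.75°.

≈ lat 28°, lon -130°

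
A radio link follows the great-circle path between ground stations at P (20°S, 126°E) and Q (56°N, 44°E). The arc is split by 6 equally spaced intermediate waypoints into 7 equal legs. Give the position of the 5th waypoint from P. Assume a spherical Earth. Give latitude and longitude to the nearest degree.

≈ (40°N, 81°E)

The haversine formula gives a central angle δ ≈ 1.783 rad (102.1°) between the endpoints.
Interpolate at f = 5/7 with slerp weights a = sin((1−f)δ)/sin δ ≈ 0.499, b = sin(fδ)/sin δ ≈ 0.978.
p = a·p₁ + b·p₂ ≈ (0.118, 0.759, 0.640); φ = arcsin(p_z) ≈ 39.81°, λ = atan2(p_y, p_x) ≈ 81.17°.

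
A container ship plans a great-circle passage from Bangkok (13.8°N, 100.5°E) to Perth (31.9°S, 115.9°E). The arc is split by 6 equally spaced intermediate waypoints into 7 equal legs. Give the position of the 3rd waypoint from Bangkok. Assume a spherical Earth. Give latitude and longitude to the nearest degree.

Write both endpoints as unit vectors p₁, p₂ with components (cos φ cos λ, cos φ sin λ, sin φ).
The central angle between the endpoints is δ = arccos(p₁·p₂) ≈ 0.838 rad (48.0°).
Interpolate at f = 3/7 with slerp weights a = sin((1−f)δ)/sin δ ≈ 0.620, b = sin(fδ)/sin δ ≈ 0.473.
p = a·p₁ + b·p₂ ≈ (-0.285, 0.953, -0.102); φ = arcsin(p_z) ≈ -5.86°, λ = atan2(p_y, p_x) ≈ 106.65°.

≈ 6°S, 107°E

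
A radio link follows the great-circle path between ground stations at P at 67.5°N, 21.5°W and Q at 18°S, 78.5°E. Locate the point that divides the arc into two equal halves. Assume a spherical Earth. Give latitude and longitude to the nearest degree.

From cos δ = sin φ₁ sin φ₂ + cos φ₁ cos φ₂ cos Δλ, the central angle is δ ≈ 1.927 rad (110.4°).
Interpolate at f = 1/2 with slerp weights a = sin((1−f)δ)/sin δ ≈ 0.876, b = sin(fδ)/sin δ ≈ 0.876.
p = a·p₁ + b·p₂ ≈ (0.478, 0.694, 0.539); φ = arcsin(p_z) ≈ 32.60°, λ = atan2(p_y, p_x) ≈ 55.42°.

≈ 33°N, 55°E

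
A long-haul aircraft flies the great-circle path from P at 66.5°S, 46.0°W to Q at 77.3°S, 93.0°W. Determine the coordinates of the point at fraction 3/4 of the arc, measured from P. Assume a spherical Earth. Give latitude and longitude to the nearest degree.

≈ 76°S, 76°W

The haversine formula gives a central angle δ ≈ 0.303 rad (17.4°) between the endpoints.
Interpolate at f = 3/4 with slerp weights a = sin((1−f)δ)/sin δ ≈ 0.254, b = sin(fδ)/sin δ ≈ 0.755.
p = a·p₁ + b·p₂ ≈ (0.062, -0.239, -0.969); φ = arcsin(p_z) ≈ -75.74°, λ = atan2(p_y, p_x) ≈ -75.53°.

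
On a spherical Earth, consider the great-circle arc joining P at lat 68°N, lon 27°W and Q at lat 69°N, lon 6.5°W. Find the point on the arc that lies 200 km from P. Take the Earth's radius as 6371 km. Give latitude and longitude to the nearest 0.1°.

From cos δ = sin φ₁ sin φ₂ + cos φ₁ cos φ₂ cos Δλ, the central angle is δ ≈ 0.132 rad (7.5°). The total great-circle distance is δ·R ≈ 0.132 × 6371 ≈ 839 km, so the target fraction is f = 200/839 ≈ 0.238.
Interpolate at f ≈ 0.238 with slerp weights a = sin((1−f)δ)/sin δ ≈ 0.762, b = sin(fδ)/sin δ ≈ 0.239.
p = a·p₁ + b·p₂ ≈ (0.340, -0.139, 0.930); φ = arcsin(p_z) ≈ 68.46°, λ = atan2(p_y, p_x) ≈ -22.31°.

≈ lat 68.5°N, lon 22.3°W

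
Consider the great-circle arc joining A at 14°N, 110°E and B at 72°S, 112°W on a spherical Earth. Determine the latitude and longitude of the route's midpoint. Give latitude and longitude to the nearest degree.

≈ 43°S, 126°E

Write both endpoints as unit vectors p₁, p₂ with components (cos φ cos λ, cos φ sin λ, sin φ).
The central angle between the endpoints is δ = arccos(p₁·p₂) ≈ 2.041 rad (116.9°).
Interpolate at f = 1/2 with slerp weights a = sin((1−f)δ)/sin δ ≈ 0.956, b = sin(fδ)/sin δ ≈ 0.956.
p = a·p₁ + b·p₂ ≈ (-0.428, 0.598, -0.678); φ = arcsin(p_z) ≈ -42.68°, λ = atan2(p_y, p_x) ≈ 125.60°.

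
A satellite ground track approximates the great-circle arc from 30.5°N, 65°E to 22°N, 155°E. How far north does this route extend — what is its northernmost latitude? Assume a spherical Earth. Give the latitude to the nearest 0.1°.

≈ 35.5°N

The great circle lies in the plane with unit normal n̂ = (p₁ × p₂)/|p₁ × p₂|.
Here n̂_z ≈ +0.814; the vertex latitude is φ_max = arccos|n̂_z| ≈ 35.5°.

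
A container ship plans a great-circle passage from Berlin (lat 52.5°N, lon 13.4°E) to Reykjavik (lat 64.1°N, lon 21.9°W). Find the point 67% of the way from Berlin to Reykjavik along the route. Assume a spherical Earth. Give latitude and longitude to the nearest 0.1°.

Convert each endpoint to a unit vector on the sphere (x = cos φ cos λ, y = cos φ sin λ, z = sin φ).
The central angle between the endpoints is δ = arccos(p₁·p₂) ≈ 0.375 rad (21.5°).
Interpolate at f = 0.67 with slerp weights a = sin((1−f)δ)/sin δ ≈ 0.337, b = sin(fδ)/sin δ ≈ 0.679.
p = a·p₁ + b·p₂ ≈ (0.475, -0.063, 0.878); φ = arcsin(p_z) ≈ 61.39°, λ = atan2(p_y, p_x) ≈ -7.57°.

≈ lat 61.4°N, lon 7.6°W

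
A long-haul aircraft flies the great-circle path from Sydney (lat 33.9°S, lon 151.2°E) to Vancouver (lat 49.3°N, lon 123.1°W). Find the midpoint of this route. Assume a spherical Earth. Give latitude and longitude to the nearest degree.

Write both endpoints as unit vectors p₁, p₂ with components (cos φ cos λ, cos φ sin λ, sin φ).
The central angle between the endpoints is δ = arccos(p₁·p₂) ≈ 1.963 rad (112.5°).
Interpolate at f = 1/2 with slerp weights a = sin((1−f)δ)/sin δ ≈ 0.900, b = sin(fδ)/sin δ ≈ 0.900.
p = a·p₁ + b·p₂ ≈ (-0.975, -0.132, 0.180); φ = arcsin(p_z) ≈ 10.39°, λ = atan2(p_y, p_x) ≈ -172.30°.

≈ lat 10°N, lon 172°W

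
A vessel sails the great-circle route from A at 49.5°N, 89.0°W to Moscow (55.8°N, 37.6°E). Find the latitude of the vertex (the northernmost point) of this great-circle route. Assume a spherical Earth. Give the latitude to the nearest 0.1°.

≈ 71.2°N

The great circle lies in the plane with unit normal n̂ = (p₁ × p₂)/|p₁ × p₂|.
Here n̂_z ≈ +0.322; the vertex latitude is φ_max = arccos|n̂_z| ≈ 71.2°.
Check via Clairaut: cos φ_max = |cos φ₁| · sin C = cos(49.5°)·sin(29.7°) ≈ 0.322, again giving ≈ 71.2°.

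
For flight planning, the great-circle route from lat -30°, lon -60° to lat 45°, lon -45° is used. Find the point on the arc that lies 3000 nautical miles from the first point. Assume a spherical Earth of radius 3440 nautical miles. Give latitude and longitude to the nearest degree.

≈ lat 19°, lon -51°

Convert each endpoint to a unit vector on the sphere (x = cos φ cos λ, y = cos φ sin λ, z = sin φ).
The central angle between the endpoints is δ = arccos(p₁·p₂) ≈ 1.331 rad (76.2°). The total great-circle distance is δ·R ≈ 1.331 × 3440 ≈ 4577 nmi, so the target fraction is f = 3000/4577 ≈ 0.655.
Interpolate at f ≈ 0.655 with slerp weights a = sin((1−f)δ)/sin δ ≈ 0.456, b = sin(fδ)/sin δ ≈ 0.788.
p = a·p₁ + b·p₂ ≈ (0.591, -0.736, 0.330); φ = arcsin(p_z) ≈ 19.24°, λ = atan2(p_y, p_x) ≈ -51.21°.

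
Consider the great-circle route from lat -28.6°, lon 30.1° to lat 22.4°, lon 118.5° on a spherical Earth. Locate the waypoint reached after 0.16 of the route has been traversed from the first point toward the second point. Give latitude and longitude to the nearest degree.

Write both endpoints as unit vectors p₁, p₂ with components (cos φ cos λ, cos φ sin λ, sin φ).
The central angle between the endpoints is δ = arccos(p₁·p₂) ≈ 1.731 rad (99.2°).
Interpolate at f = 0.16 with slerp weights a = sin((1−f)δ)/sin δ ≈ 1.006, b = sin(fδ)/sin δ ≈ 0.277.
p = a·p₁ + b·p₂ ≈ (0.642, 0.668, -0.376); φ = arcsin(p_z) ≈ -22.09°, λ = atan2(p_y, p_x) ≈ 46.14°.

≈ lat -22°, lon 46°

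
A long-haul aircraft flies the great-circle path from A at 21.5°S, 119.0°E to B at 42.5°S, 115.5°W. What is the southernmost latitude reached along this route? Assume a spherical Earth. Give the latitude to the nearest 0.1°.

The great circle lies in the plane with unit normal n̂ = (p₁ × p₂)/|p₁ × p₂|.
Here n̂_z ≈ +0.565; the vertex latitude is φ_max = arccos|n̂_z| ≈ 55.6°.
Check via Clairaut: cos φ_max = |cos φ₁| · sin C = cos(21.5°)·sin(142.6°) ≈ 0.565, again giving ≈ 55.6°.

≈ 55.6°S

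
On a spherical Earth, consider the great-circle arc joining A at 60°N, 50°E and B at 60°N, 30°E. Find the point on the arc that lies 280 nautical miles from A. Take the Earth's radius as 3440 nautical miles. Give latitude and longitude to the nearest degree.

≈ 60°N, 41°E

Convert each endpoint to a unit vector on the sphere (x = cos φ cos λ, y = cos φ sin λ, z = sin φ).
The central angle between the endpoints is δ = arccos(p₁·p₂) ≈ 0.174 rad (10.0°). The total great-circle distance is δ·R ≈ 0.174 × 3440 ≈ 598 nmi, so the target fraction is f = 280/598 ≈ 0.468.
Interpolate at f ≈ 0.468 with slerp weights a = sin((1−f)δ)/sin δ ≈ 0.534, b = sin(fδ)/sin δ ≈ 0.470.
p = a·p₁ + b·p₂ ≈ (0.375, 0.322, 0.869); φ = arcsin(p_z) ≈ 60.38°, λ = atan2(p_y, p_x) ≈ 40.64°.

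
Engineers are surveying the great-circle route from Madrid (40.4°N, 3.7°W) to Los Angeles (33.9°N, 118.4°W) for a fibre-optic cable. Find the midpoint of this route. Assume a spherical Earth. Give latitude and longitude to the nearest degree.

≈ 54°N, 65°W

The haversine formula gives a central angle δ ≈ 1.473 rad (84.4°) between the endpoints.
Interpolate at f = 1/2 with slerp weights a = sin((1−f)δ)/sin δ ≈ 0.675, b = sin(fδ)/sin δ ≈ 0.675.
p = a·p₁ + b·p₂ ≈ (0.246, -0.526, 0.814); φ = arcsin(p_z) ≈ 54.49°, λ = atan2(p_y, p_x) ≈ -64.89°.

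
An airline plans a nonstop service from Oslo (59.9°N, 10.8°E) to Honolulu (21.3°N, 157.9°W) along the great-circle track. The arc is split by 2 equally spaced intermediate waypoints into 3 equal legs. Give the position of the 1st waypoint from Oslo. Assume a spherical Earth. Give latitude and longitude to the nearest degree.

≈ 84°N, 100°W

From cos δ = sin φ₁ sin φ₂ + cos φ₁ cos φ₂ cos Δλ, the central angle is δ ≈ 1.715 rad (98.3°).
Interpolate at f = 1/3 with slerp weights a = sin((1−f)δ)/sin δ ≈ 0.920, b = sin(fδ)/sin δ ≈ 0.547.
p = a·p₁ + b·p₂ ≈ (-0.019, -0.105, 0.994); φ = arcsin(p_z) ≈ 83.86°, λ = atan2(p_y, p_x) ≈ -100.21°.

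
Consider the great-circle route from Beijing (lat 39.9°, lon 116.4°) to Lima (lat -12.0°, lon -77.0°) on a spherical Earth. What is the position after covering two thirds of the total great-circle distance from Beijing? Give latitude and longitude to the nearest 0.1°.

≈ lat 34.5°, lon -96.1°

Write both endpoints as unit vectors p₁, p₂ with components (cos φ cos λ, cos φ sin λ, sin φ).
The central angle between the endpoints is δ = arccos(p₁·p₂) ≈ 2.613 rad (149.7°).
Interpolate at f = 2/3 with slerp weights a = sin((1−f)δ)/sin δ ≈ 1.516, b = sin(fδ)/sin δ ≈ 1.953.
p = a·p₁ + b·p₂ ≈ (-0.087, -0.820, 0.566); φ = arcsin(p_z) ≈ 34.49°, λ = atan2(p_y, p_x) ≈ -96.08°.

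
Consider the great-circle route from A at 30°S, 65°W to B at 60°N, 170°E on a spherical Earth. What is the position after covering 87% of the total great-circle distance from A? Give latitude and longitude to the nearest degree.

≈ 60°N, 155°W

Convert each endpoint to a unit vector on the sphere (x = cos φ cos λ, y = cos φ sin λ, z = sin φ).
The central angle between the endpoints is δ = arccos(p₁·p₂) ≈ 2.320 rad (133.0°).
Interpolate at f = 0.87 with slerp weights a = sin((1−f)δ)/sin δ ≈ 0.406, b = sin(fδ)/sin δ ≈ 1.231.
p = a·p₁ + b·p₂ ≈ (-0.458, -0.212, 0.863); φ = arcsin(p_z) ≈ 59.71°, λ = atan2(p_y, p_x) ≈ -155.18°.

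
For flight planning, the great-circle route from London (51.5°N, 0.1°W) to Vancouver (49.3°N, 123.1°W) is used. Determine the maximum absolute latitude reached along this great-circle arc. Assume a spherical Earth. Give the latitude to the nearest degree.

The great circle lies in the plane with unit normal n̂ = (p₁ × p₂)/|p₁ × p₂|.
Here n̂_z ≈ -0.367; the vertex latitude is φ_max = arccos|n̂_z| ≈ 68.5°.
Check via Clairaut: cos φ_max = |cos φ₁| · sin C = cos(51.5°)·sin(36.1°) ≈ 0.367, again giving ≈ 68.5°.

≈ 68°N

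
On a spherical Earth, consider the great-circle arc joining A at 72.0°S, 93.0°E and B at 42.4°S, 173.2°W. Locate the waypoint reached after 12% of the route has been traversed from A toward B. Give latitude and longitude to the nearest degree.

≈ 73°S, 113°E

From cos δ = sin φ₁ sin φ₂ + cos φ₁ cos φ₂ cos Δλ, the central angle is δ ≈ 0.894 rad (51.2°).
Interpolate at f = 0.12 with slerp weights a = sin((1−f)δ)/sin δ ≈ 0.908, b = sin(fδ)/sin δ ≈ 0.137.
p = a·p₁ + b·p₂ ≈ (-0.115, 0.268, -0.956); φ = arcsin(p_z) ≈ -73.02°, λ = atan2(p_y, p_x) ≈ 113.28°.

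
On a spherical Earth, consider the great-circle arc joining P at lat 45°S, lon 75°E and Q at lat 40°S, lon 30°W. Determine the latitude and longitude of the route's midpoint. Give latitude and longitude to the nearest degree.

The haversine formula gives a central angle δ ≈ 1.251 rad (71.7°) between the endpoints.
Interpolate at f = 1/2 with slerp weights a = sin((1−f)δ)/sin δ ≈ 0.617, b = sin(fδ)/sin δ ≈ 0.617.
p = a·p₁ + b·p₂ ≈ (0.522, 0.185, -0.833); φ = arcsin(p_z) ≈ -56.37°, λ = atan2(p_y, p_x) ≈ 19.52°.

≈ lat 56°S, lon 20°E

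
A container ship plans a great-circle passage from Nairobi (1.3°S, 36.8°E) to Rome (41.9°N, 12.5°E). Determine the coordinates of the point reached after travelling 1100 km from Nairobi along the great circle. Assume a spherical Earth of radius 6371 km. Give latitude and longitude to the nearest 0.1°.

≈ 7.7°N, 32.7°E

Write both endpoints as unit vectors p₁, p₂ with components (cos φ cos λ, cos φ sin λ, sin φ).
The central angle between the endpoints is δ = arccos(p₁·p₂) ≈ 0.846 rad (48.5°). The total great-circle distance is δ·R ≈ 0.846 × 6371 ≈ 5389 km, so the target fraction is f = 1100/5389 ≈ 0.204.
Interpolate at f ≈ 0.204 with slerp weights a = sin((1−f)δ)/sin δ ≈ 0.833, b = sin(fδ)/sin δ ≈ 0.230.
p = a·p₁ + b·p₂ ≈ (0.834, 0.536, 0.134); φ = arcsin(p_z) ≈ 7.72°, λ = atan2(p_y, p_x) ≈ 32.73°.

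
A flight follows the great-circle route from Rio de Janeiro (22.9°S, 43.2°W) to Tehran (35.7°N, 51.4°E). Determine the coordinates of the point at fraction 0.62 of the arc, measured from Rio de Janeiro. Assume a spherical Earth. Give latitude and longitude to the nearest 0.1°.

≈ (17.0°N, 10.7°E)

The haversine formula gives a central angle δ ≈ 1.862 rad (106.7°) between the endpoints.
Interpolate at f = 0.62 with slerp weights a = sin((1−f)δ)/sin δ ≈ 0.679, b = sin(fδ)/sin δ ≈ 0.955.
p = a·p₁ + b·p₂ ≈ (0.939, 0.178, 0.293); φ = arcsin(p_z) ≈ 17.04°, λ = atan2(p_y, p_x) ≈ 10.73°.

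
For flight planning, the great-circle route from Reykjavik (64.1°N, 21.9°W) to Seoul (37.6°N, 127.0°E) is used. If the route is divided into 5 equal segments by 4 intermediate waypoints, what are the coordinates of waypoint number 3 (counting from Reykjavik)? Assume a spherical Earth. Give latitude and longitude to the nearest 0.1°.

≈ 66.1°N, 110.2°E

Write both endpoints as unit vectors p₁, p₂ with components (cos φ cos λ, cos φ sin λ, sin φ).
The central angle between the endpoints is δ = arccos(p₁·p₂) ≈ 1.316 rad (75.4°).
Interpolate at f = 3/5 with slerp weights a = sin((1−f)δ)/sin δ ≈ 0.519, b = sin(fδ)/sin δ ≈ 0.734.
p = a·p₁ + b·p₂ ≈ (-0.139, 0.380, 0.915); φ = arcsin(p_z) ≈ 66.14°, λ = atan2(p_y, p_x) ≈ 110.17°.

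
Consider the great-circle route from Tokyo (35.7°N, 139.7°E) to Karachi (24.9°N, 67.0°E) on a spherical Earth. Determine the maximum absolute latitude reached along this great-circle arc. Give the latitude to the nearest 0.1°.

≈ 37.4°N

The great circle lies in the plane with unit normal n̂ = (p₁ × p₂)/|p₁ × p₂|.
Here n̂_z ≈ -0.794; the vertex latitude is φ_max = arccos|n̂_z| ≈ 37.4°.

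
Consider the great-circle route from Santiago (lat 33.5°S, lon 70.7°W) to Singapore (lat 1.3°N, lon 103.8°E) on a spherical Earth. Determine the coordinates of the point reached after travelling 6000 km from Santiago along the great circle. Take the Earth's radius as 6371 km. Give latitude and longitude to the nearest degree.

≈ lat 81°S, lon 0°E

Convert each endpoint to a unit vector on the sphere (x = cos φ cos λ, y = cos φ sin λ, z = sin φ).
The central angle between the endpoints is δ = arccos(p₁·p₂) ≈ 2.572 rad (147.4°). The total great-circle distance is δ·R ≈ 2.572 × 6371 ≈ 16389 km, so the target fraction is f = 6000/16389 ≈ 0.366.
Interpolate at f ≈ 0.366 with slerp weights a = sin((1−f)δ)/sin δ ≈ 1.852, b = sin(fδ)/sin δ ≈ 1.500.
p = a·p₁ + b·p₂ ≈ (0.153, -0.001, -0.988); φ = arcsin(p_z) ≈ -81.22°, λ = atan2(p_y, p_x) ≈ -0.39°.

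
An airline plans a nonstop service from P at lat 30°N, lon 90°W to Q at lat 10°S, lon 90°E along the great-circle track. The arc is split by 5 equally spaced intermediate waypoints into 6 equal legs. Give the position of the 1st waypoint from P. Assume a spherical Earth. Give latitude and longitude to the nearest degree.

≈ lat 57°N, lon 90°W

The haversine formula gives a central angle δ ≈ 2.793 rad (160.0°) between the endpoints.
Interpolate at f = 1/6 with slerp weights a = sin((1−f)δ)/sin δ ≈ 2.127, b = sin(fδ)/sin δ ≈ 1.312.
p = a·p₁ + b·p₂ ≈ (0.000, -0.550, 0.835); φ = arcsin(p_z) ≈ 56.67°, λ = atan2(p_y, p_x) ≈ -90.00°.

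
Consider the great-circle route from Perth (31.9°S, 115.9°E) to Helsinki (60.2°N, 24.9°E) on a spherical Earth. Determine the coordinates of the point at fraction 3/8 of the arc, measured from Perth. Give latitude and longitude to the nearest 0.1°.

≈ 6.3°N, 92.7°E

Write both endpoints as unit vectors p₁, p₂ with components (cos φ cos λ, cos φ sin λ, sin φ).
The central angle between the endpoints is δ = arccos(p₁·p₂) ≈ 2.055 rad (117.8°).
Interpolate at f = 3/8 with slerp weights a = sin((1−f)δ)/sin δ ≈ 1.084, b = sin(fδ)/sin δ ≈ 0.787.
p = a·p₁ + b·p₂ ≈ (-0.047, 0.993, 0.110); φ = arcsin(p_z) ≈ 6.33°, λ = atan2(p_y, p_x) ≈ 92.72°.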